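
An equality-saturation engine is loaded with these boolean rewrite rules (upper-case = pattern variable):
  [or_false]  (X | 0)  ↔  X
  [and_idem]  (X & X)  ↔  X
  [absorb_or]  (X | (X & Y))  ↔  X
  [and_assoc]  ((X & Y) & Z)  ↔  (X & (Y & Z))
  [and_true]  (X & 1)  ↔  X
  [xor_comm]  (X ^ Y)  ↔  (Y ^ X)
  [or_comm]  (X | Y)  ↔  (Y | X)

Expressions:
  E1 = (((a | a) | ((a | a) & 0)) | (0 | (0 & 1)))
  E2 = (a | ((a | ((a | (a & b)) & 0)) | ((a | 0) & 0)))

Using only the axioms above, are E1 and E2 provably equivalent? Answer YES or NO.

YES

step 1: absorb_or (→) rewrites ((a | a) | ((a | a) & 0)) into (a | a), now ((a | a) | (0 | (0 & 1)))
step 2: absorb_or (→) rewrites (0 | (0 & 1)) into 0, now ((a | a) | 0)
step 3: or_false (→) rewrites ((a | a) | 0) into (a | a)
step 4: absorb_or (←) rewrites a into (a | (a & 0)), now (a | (a | (a & 0)))
step 5: or_false (←) rewrites a into (a | 0), now (a | (a | ((a | 0) & 0)))
step 6: absorb_or (←) rewrites a into (a | (a & 0)), now (a | ((a | (a & 0)) | ((a | 0) & 0)))
step 7: absorb_or (←) rewrites a into (a | (a & b)), which is E2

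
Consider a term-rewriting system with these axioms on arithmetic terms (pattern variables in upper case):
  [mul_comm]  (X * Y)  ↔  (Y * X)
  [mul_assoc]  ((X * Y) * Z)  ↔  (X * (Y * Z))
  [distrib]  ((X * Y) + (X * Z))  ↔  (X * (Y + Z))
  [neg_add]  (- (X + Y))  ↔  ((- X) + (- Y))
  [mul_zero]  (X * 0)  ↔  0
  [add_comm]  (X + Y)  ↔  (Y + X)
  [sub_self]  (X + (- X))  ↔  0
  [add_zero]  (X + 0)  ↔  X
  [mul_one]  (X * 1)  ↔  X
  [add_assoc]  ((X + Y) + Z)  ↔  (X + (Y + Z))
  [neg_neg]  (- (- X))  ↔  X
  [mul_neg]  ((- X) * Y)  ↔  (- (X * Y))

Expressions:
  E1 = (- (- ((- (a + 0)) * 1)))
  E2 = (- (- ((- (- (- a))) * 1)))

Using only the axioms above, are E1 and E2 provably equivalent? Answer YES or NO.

YES

step 1: mul_one (→) rewrites ((- (a + 0)) * 1) into (- (a + 0)), now (- (- (- (a + 0))))
step 2: add_zero (→) rewrites (a + 0) into a, now (- (- (- a)))
step 3: neg_neg (←) rewrites (- a) into (- (- (- a))), now (- (- (- (- (- a)))))
step 4: mul_one (←) rewrites (- (- (- a))) into ((- (- (- a))) * 1), which is E2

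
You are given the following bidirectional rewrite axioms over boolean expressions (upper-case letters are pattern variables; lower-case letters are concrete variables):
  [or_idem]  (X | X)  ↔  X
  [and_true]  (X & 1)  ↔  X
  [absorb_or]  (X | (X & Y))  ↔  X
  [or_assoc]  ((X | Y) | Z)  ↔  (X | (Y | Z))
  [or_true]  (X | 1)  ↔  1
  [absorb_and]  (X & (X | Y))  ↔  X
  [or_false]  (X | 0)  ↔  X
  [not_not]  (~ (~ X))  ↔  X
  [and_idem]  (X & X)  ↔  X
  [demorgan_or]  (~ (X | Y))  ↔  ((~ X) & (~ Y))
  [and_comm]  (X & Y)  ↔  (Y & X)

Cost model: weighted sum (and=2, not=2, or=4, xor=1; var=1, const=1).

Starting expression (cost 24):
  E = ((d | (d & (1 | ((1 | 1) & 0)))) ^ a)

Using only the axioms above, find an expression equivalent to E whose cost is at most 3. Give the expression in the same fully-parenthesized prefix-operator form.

(d ^ a)   [cost 3]

1. [or_idem →] (1 | 1)  →  1;  E = ((d | (d & (1 | (1 & 0)))) ^ a)
2. [absorb_or →] (1 | (1 & 0))  →  1;  E = ((d | (d & 1)) ^ a)
3. [absorb_or →] (d | (d & 1))  →  d;  cost 3 ≤ 3, done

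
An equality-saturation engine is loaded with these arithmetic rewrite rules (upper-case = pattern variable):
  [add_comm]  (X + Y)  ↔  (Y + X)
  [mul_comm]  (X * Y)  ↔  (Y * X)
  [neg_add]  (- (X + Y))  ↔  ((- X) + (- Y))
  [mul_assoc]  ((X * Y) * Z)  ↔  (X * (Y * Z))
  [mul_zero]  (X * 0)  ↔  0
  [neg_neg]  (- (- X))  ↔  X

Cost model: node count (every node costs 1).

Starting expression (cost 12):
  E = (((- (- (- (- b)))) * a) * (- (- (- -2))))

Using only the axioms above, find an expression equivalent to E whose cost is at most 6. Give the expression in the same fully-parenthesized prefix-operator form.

((b * a) * (- -2))   [cost 6]

(1) (- (- (- (- b))))  =[neg_neg →]=  (- (- b))    ⊢ (((- (- b)) * a) * (- (- (- -2))))
(2) (- (- -2))  =[neg_neg →]=  -2    ⊢ (((- (- b)) * a) * (- -2))
(3) (- (- b))  =[neg_neg →]=  b    ⊢ cost 6, within 6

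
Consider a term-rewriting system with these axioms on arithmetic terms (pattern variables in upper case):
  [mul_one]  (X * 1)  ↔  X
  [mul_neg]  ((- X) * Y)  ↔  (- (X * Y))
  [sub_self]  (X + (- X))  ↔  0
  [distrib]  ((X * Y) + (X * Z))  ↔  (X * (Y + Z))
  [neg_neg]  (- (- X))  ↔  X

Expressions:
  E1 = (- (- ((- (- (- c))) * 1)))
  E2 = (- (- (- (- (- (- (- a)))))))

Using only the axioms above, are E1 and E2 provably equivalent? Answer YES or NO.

NO

All listed rules preserve value, hence provable equivalence implies equal values everywhere; look for a separating assignment.
a=0, c=1 gives E1 ↦ -1, E2 ↦ 0; values differ ⇒ not provably equivalent.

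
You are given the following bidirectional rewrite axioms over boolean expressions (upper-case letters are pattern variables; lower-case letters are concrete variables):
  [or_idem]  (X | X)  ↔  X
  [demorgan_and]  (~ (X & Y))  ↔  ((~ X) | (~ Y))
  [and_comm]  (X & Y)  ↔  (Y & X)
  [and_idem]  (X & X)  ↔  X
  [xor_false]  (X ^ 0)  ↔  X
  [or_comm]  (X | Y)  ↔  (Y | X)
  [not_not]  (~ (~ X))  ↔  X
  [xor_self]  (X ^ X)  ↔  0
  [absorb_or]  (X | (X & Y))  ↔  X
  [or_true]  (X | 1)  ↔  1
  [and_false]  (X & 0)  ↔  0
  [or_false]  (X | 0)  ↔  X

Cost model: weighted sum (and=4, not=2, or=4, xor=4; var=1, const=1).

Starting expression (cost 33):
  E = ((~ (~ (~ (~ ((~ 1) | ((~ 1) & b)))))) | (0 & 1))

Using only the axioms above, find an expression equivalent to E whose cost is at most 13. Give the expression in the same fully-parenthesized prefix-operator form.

((~ 1) | (0 & 1))   [cost 13]

1. [absorb_or →] ((~ 1) | ((~ 1) & b))  →  (~ 1);  E = ((~ (~ (~ (~ (~ 1))))) | (0 & 1))
2. [not_not →] (~ (~ (~ (~ 1))))  →  (~ (~ 1));  E = ((~ (~ (~ 1))) | (0 & 1))
3. [not_not →] (~ (~ 1))  →  1;  cost 13 ≤ 13, done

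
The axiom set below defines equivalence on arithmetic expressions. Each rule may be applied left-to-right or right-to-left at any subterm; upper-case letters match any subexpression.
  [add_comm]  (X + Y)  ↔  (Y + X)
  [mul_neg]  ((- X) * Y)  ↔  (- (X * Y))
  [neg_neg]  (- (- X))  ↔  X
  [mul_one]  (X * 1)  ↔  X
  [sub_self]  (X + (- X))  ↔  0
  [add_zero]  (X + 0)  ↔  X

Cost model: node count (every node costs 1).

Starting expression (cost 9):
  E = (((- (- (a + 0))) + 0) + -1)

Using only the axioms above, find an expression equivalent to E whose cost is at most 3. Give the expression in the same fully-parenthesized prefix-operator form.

(a + -1)   [cost 3]

1. [add_zero →] ((- (- (a + 0))) + 0)  →  (- (- (a + 0)));  E = ((- (- (a + 0))) + -1)
2. [add_zero →] (a + 0)  →  a;  E = ((- (- a)) + -1)
3. [neg_neg →] (- (- a))  →  a;  cost 3 ≤ 3, done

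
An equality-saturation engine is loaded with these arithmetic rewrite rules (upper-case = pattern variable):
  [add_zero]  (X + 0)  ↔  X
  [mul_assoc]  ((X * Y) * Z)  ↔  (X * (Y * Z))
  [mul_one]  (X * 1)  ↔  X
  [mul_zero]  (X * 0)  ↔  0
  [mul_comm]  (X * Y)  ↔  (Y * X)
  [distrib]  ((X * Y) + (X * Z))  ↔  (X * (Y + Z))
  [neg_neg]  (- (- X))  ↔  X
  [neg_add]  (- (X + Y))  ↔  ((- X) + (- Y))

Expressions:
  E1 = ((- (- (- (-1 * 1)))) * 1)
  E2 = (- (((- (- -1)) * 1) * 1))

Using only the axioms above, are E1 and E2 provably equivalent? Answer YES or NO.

YES

1. [mul_one →] (-1 * 1)  →  -1;  E1 = ((- (- (- -1))) * 1)
2. [neg_neg →] (- (- (- -1)))  →  (- -1);  E1 = ((- -1) * 1)
3. [mul_one →] ((- -1) * 1)  →  (- -1)
4. [neg_neg ←] -1  →  (- (- -1));  E1 = (- (- (- -1)))
5. [mul_one ←] (- (- -1))  →  ((- (- -1)) * 1);  E1 = (- ((- (- -1)) * 1))
6. [mul_one ←] (- (- -1))  →  ((- (- -1)) * 1);  this is E2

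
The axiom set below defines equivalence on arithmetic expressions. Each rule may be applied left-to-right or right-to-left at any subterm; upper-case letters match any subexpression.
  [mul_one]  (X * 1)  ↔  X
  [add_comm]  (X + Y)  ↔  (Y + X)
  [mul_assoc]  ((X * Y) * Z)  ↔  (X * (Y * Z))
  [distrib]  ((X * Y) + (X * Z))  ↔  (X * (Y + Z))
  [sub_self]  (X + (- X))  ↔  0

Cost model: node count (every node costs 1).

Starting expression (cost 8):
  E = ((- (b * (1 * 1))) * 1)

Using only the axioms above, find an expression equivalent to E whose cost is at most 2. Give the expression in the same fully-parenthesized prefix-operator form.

(- b)   [cost 2]

step 1: mul_one (→) rewrites (1 * 1) into 1, now ((- (b * 1)) * 1)
step 2: mul_one (→) rewrites (b * 1) into b, now ((- b) * 1)
step 3: mul_one (→) rewrites ((- b) * 1) into (- b), reaching cost 2 (bound 2)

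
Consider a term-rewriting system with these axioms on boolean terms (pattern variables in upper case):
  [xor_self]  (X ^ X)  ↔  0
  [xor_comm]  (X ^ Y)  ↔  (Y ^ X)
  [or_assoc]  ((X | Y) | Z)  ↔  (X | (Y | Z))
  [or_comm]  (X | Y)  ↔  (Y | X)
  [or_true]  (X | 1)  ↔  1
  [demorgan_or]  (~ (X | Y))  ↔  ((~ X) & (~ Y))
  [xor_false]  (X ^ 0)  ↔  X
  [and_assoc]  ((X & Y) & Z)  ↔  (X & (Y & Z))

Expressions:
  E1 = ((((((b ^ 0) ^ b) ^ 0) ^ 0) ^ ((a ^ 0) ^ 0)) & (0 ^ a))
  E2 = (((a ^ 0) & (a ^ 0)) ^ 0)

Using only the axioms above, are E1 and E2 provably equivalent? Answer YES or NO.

YES

step 1: xor_false (→) rewrites (b ^ 0) into b, now (((((b ^ b) ^ 0) ^ 0) ^ ((a ^ 0) ^ 0)) & (0 ^ a))
step 2: xor_false (→) rewrites (a ^ 0) into a, now (((((b ^ b) ^ 0) ^ 0) ^ (a ^ 0)) & (0 ^ a))
step 3: xor_false (→) rewrites (((b ^ b) ^ 0) ^ 0) into ((b ^ b) ^ 0), now ((((b ^ b) ^ 0) ^ (a ^ 0)) & (0 ^ a))
step 4: xor_false (→) rewrites (a ^ 0) into a, now ((((b ^ b) ^ 0) ^ a) & (0 ^ a))
step 5: xor_self (→) rewrites (b ^ b) into 0, now (((0 ^ 0) ^ a) & (0 ^ a))
step 6: xor_comm (→) rewrites (0 ^ a) into (a ^ 0), now (((0 ^ 0) ^ a) & (a ^ 0))
step 7: xor_false (→) rewrites (0 ^ 0) into 0, now ((0 ^ a) & (a ^ 0))
step 8: xor_false (→) rewrites (a ^ 0) into a, now ((0 ^ a) & a)
step 9: xor_comm (→) rewrites (0 ^ a) into (a ^ 0), now ((a ^ 0) & a)
step 10: xor_false (→) rewrites (a ^ 0) into a, now (a & a)
step 11: xor_false (←) rewrites (a & a) into ((a & a) ^ 0)
step 12: xor_false (←) rewrites a into (a ^ 0), now (((a ^ 0) & a) ^ 0)
step 13: xor_false (←) rewrites a into (a ^ 0), which is E2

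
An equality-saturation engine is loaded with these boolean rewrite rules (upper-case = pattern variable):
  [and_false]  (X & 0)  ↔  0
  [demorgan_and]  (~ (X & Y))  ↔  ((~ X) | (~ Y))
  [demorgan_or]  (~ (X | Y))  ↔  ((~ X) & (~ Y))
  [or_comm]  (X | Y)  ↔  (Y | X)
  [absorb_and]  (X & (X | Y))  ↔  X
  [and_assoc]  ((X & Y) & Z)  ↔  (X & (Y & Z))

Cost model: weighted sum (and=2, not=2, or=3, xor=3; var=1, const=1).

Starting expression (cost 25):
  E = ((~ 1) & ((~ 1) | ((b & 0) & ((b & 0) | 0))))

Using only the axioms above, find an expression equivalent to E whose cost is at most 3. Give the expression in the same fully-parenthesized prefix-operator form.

(~ 1)   [cost 3]

1. [absorb_and →] ((b & 0) & ((b & 0) | 0))  →  (b & 0);  E = ((~ 1) & ((~ 1) | (b & 0)))
2. [and_false →] (b & 0)  →  0;  E = ((~ 1) & ((~ 1) | 0))
3. [absorb_and →] ((~ 1) & ((~ 1) | 0))  →  (~ 1);  cost 3 ≤ 3, done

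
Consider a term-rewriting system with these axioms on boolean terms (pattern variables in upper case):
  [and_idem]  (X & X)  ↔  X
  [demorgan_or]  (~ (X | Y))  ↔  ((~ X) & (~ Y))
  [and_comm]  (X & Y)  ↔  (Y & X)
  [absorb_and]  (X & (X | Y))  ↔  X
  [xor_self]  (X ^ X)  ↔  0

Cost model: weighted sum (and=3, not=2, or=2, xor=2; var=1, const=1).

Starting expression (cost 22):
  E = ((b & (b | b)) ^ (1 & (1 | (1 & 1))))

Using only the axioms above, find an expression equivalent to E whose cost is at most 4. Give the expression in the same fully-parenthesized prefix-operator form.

(b ^ 1)   [cost 4]

step 1: and_idem (→) rewrites (1 & 1) into 1, now ((b & (b | b)) ^ (1 & (1 | 1)))
step 2: absorb_and (→) rewrites (b & (b | b)) into b, now (b ^ (1 & (1 | 1)))
step 3: absorb_and (→) rewrites (1 & (1 | 1)) into 1, reaching cost 4 (bound 4)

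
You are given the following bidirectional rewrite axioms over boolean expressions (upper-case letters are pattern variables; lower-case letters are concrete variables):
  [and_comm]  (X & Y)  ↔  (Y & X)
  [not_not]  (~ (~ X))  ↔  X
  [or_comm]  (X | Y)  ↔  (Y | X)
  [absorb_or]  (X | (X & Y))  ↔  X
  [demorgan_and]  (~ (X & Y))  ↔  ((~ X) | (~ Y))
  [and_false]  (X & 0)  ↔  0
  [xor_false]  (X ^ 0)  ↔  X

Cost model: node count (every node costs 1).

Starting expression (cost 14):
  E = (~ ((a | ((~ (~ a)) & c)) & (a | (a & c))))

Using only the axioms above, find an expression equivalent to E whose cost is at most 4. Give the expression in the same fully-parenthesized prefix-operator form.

(1) (~ (~ a))  =[not_not →]=  a    ⊢ (~ ((a | (a & c)) & (a | (a & c))))
(2) (a | (a & c))  =[absorb_or →]=  a    ⊢ (~ ((a | (a & c)) & a))
(3) (a | (a & c))  =[absorb_or →]=  a    ⊢ cost 4, within 4

(~ (a & a))   [cost 4]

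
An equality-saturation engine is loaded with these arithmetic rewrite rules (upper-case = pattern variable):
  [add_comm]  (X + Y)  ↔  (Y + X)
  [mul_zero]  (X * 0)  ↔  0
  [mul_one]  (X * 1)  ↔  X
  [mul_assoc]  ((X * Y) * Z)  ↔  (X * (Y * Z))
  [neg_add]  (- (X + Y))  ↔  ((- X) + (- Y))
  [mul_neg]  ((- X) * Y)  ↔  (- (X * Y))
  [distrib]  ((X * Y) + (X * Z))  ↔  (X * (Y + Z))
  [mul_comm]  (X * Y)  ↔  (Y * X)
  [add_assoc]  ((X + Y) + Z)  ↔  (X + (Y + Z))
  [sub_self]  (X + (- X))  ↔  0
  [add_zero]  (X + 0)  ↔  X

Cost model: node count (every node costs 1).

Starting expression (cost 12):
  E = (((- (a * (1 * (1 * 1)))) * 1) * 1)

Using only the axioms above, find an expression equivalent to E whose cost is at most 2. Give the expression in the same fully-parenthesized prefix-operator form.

(- a)   [cost 2]

step 1: mul_one (→) rewrites (1 * 1) into 1, now (((- (a * (1 * 1))) * 1) * 1)
step 2: mul_one (→) rewrites (1 * 1) into 1, now (((- (a * 1)) * 1) * 1)
step 3: mul_one (→) rewrites ((- (a * 1)) * 1) into (- (a * 1)), now ((- (a * 1)) * 1)
step 4: mul_one (→) rewrites (a * 1) into a, now ((- a) * 1)
step 5: mul_one (→) rewrites ((- a) * 1) into (- a), reaching cost 2 (bound 2)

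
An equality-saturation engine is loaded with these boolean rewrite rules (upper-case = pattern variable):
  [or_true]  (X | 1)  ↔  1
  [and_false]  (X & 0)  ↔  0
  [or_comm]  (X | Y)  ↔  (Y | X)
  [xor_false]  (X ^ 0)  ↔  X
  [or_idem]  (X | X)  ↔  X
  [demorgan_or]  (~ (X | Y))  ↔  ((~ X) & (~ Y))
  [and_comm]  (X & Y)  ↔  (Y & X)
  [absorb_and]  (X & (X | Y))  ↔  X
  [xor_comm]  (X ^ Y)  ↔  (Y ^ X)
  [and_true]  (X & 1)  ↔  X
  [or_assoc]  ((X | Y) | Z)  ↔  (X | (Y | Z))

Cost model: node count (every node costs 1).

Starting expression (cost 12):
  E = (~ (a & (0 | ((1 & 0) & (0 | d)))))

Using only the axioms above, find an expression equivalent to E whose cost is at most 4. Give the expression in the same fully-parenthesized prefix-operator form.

(~ (a & 0))   [cost 4]

1. [and_false →] (1 & 0)  →  0;  E = (~ (a & (0 | (0 & (0 | d)))))
2. [absorb_and →] (0 & (0 | d))  →  0;  E = (~ (a & (0 | 0)))
3. [or_idem →] (0 | 0)  →  0;  cost 4 ≤ 4, done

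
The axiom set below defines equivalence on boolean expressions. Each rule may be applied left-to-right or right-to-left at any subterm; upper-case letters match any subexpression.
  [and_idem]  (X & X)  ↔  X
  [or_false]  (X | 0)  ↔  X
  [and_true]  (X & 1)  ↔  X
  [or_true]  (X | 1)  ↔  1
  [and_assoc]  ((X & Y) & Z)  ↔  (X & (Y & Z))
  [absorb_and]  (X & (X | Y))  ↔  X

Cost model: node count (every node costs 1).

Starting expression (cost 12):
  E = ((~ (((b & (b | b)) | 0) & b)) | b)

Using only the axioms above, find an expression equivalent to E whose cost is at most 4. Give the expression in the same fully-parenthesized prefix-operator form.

((~ b) | b)   [cost 4]

(1) ((b & (b | b)) | 0)  =[or_false →]=  (b & (b | b))    ⊢ ((~ ((b & (b | b)) & b)) | b)
(2) (b & (b | b))  =[absorb_and →]=  b    ⊢ ((~ (b & b)) | b)
(3) (b & b)  =[and_idem →]=  b    ⊢ cost 4, within 4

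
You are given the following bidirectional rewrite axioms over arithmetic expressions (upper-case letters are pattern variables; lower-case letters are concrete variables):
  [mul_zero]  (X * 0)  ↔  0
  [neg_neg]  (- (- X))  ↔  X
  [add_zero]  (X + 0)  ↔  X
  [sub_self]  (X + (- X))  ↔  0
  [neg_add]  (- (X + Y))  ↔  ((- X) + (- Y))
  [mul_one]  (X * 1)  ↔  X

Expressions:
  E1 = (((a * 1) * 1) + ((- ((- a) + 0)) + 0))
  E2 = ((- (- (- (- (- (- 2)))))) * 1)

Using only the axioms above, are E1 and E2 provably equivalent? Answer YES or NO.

The axioms are sound identities: if E1 ↔* E2 then E1 and E2 evaluate identically under any assignment.
Under a=0: E1 evaluates to 0, E2 to 2. Distinct ⇒ no rewrite sequence connects them.

NO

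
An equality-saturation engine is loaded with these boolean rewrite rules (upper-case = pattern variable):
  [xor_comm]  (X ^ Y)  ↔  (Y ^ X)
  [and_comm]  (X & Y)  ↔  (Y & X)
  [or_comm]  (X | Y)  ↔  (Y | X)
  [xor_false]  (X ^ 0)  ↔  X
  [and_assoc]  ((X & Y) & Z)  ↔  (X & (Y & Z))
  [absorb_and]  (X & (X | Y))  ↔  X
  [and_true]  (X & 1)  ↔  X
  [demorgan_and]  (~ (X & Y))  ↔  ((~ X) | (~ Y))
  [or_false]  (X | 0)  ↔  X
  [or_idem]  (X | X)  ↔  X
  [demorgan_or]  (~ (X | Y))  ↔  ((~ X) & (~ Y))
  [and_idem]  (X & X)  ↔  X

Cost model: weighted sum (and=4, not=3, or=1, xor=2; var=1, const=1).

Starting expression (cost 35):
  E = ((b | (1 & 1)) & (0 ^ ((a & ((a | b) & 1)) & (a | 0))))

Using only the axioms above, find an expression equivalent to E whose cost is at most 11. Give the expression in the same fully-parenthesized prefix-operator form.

((b | 1) & (0 ^ a))   [cost 11]

step 1: and_true (→) rewrites ((a | b) & 1) into (a | b), now ((b | (1 & 1)) & (0 ^ ((a & (a | b)) & (a | 0))))
step 2: and_true (→) rewrites (1 & 1) into 1, now ((b | 1) & (0 ^ ((a & (a | b)) & (a | 0))))
step 3: absorb_and (→) rewrites (a & (a | b)) into a, now ((b | 1) & (0 ^ (a & (a | 0))))
step 4: absorb_and (→) rewrites (a & (a | 0)) into a, reaching cost 11 (bound 11)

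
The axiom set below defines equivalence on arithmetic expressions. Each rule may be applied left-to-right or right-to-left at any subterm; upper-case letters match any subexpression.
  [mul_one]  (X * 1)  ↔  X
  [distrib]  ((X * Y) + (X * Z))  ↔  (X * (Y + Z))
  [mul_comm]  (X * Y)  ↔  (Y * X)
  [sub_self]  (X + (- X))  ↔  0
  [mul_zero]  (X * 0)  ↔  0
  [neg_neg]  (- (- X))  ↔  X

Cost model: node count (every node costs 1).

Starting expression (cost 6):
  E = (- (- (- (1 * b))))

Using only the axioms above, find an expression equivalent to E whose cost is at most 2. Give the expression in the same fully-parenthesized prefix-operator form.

(- b)   [cost 2]

step 1: mul_comm (→) rewrites (1 * b) into (b * 1), now (- (- (- (b * 1))))
step 2: neg_neg (→) rewrites (- (- (b * 1))) into (b * 1), now (- (b * 1))
step 3: mul_one (→) rewrites (b * 1) into b, reaching cost 2 (bound 2)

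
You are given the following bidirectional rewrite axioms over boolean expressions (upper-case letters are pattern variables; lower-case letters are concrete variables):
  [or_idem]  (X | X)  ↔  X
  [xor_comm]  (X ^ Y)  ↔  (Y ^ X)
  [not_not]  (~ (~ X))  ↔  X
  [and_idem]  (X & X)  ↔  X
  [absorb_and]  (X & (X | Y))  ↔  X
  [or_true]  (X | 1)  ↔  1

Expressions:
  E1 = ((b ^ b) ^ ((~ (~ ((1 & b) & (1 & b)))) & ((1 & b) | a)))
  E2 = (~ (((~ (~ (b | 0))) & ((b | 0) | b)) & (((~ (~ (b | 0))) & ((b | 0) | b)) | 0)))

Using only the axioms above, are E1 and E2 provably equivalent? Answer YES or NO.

NO

All listed rules preserve value, hence provable equivalence implies equal values everywhere; look for a separating assignment.
a=0, b=0 gives E1 ↦ 0, E2 ↦ 1; values differ ⇒ not provably equivalent.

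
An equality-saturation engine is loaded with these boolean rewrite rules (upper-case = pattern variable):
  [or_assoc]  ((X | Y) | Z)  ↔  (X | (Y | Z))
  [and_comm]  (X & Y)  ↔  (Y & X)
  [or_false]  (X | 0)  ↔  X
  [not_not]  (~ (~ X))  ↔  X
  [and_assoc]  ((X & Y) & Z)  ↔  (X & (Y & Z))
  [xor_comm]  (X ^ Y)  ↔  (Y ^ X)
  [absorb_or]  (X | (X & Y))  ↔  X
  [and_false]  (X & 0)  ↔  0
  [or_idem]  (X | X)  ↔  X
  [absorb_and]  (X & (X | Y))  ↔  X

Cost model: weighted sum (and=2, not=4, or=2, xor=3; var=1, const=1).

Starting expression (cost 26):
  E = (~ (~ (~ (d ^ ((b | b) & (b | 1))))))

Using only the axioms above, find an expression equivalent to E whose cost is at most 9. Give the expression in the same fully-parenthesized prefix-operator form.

(~ (d ^ b))   [cost 9]

1. [or_idem →] (b | b)  →  b;  E = (~ (~ (~ (d ^ (b & (b | 1))))))
2. [not_not →] (~ (~ (~ (d ^ (b & (b | 1))))))  →  (~ (d ^ (b & (b | 1))))
3. [absorb_and →] (b & (b | 1))  →  b;  cost 9 ≤ 9, done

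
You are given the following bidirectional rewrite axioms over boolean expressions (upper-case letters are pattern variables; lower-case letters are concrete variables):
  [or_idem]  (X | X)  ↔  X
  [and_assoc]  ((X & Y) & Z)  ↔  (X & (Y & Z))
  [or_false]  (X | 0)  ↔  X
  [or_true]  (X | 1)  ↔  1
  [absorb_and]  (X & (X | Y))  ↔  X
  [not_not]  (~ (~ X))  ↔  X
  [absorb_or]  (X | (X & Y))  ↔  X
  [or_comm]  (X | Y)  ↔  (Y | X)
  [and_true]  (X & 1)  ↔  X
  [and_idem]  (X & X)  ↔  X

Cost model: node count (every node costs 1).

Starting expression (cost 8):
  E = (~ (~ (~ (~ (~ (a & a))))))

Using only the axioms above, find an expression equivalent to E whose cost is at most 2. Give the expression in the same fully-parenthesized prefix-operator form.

(~ a)   [cost 2]

step 1: not_not (→) rewrites (~ (~ (~ (~ (a & a))))) into (~ (~ (a & a))), now (~ (~ (~ (a & a))))
step 2: not_not (→) rewrites (~ (~ (a & a))) into (a & a), now (~ (a & a))
step 3: and_idem (→) rewrites (a & a) into a, reaching cost 2 (bound 2)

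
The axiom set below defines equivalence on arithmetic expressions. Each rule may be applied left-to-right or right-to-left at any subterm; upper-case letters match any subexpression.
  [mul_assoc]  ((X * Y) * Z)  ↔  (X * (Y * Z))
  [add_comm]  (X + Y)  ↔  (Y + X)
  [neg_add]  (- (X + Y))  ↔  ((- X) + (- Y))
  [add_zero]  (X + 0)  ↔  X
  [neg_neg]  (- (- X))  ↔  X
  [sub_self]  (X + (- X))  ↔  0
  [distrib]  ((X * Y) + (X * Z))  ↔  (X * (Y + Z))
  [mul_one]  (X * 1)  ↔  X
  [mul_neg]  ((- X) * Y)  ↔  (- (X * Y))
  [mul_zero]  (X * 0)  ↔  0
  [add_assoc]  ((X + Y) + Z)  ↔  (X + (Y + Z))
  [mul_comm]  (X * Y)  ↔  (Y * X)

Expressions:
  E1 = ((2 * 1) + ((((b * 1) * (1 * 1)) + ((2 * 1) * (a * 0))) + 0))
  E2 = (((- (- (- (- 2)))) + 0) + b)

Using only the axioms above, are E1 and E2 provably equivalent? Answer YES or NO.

1. [add_zero →] ((((b * 1) * (1 * 1)) + ((2 * 1) * (a * 0))) + 0)  →  (((b * 1) * (1 * 1)) + ((2 * 1) * (a * 0)));  E1 = ((2 * 1) + (((b * 1) * (1 * 1)) + ((2 * 1) * (a * 0))))
2. [mul_one →] (2 * 1)  →  2;  E1 = (2 + (((b * 1) * (1 * 1)) + ((2 * 1) * (a * 0))))
3. [mul_one →] (b * 1)  →  b;  E1 = (2 + ((b * (1 * 1)) + ((2 * 1) * (a * 0))))
4. [mul_one →] (2 * 1)  →  2;  E1 = (2 + ((b * (1 * 1)) + (2 * (a * 0))))
5. [mul_zero →] (a * 0)  →  0;  E1 = (2 + ((b * (1 * 1)) + (2 * 0)))
6. [mul_zero →] (2 * 0)  →  0;  E1 = (2 + ((b * (1 * 1)) + 0))
7. [mul_one →] (1 * 1)  →  1;  E1 = (2 + ((b * 1) + 0))
8. [mul_one →] (b * 1)  →  b;  E1 = (2 + (b + 0))
9. [add_zero →] (b + 0)  →  b;  E1 = (2 + b)
10. [neg_neg ←] 2  →  (- (- 2));  E1 = ((- (- 2)) + b)
11. [neg_neg ←] 2  →  (- (- 2));  E1 = ((- (- (- (- 2)))) + b)
12. [add_zero ←] (- (- (- (- 2))))  →  ((- (- (- (- 2)))) + 0);  this is E2

YES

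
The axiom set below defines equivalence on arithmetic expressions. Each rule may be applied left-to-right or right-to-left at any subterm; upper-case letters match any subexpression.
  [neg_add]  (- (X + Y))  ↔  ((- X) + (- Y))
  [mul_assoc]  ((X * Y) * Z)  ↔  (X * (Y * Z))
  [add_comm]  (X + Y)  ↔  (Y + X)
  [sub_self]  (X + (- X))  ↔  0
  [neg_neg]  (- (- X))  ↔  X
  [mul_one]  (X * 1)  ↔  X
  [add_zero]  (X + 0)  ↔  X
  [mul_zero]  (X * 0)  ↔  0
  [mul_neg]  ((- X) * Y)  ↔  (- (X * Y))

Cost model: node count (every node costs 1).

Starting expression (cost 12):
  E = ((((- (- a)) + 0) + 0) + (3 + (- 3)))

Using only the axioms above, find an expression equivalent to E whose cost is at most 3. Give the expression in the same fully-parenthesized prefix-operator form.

step 1: add_zero (→) rewrites ((- (- a)) + 0) into (- (- a)), now (((- (- a)) + 0) + (3 + (- 3)))
step 2: sub_self (→) rewrites (3 + (- 3)) into 0, now (((- (- a)) + 0) + 0)
step 3: add_zero (→) rewrites ((- (- a)) + 0) into (- (- a)), now ((- (- a)) + 0)
step 4: add_zero (→) rewrites ((- (- a)) + 0) into (- (- a)), reaching cost 3 (bound 3)

(- (- a))   [cost 3]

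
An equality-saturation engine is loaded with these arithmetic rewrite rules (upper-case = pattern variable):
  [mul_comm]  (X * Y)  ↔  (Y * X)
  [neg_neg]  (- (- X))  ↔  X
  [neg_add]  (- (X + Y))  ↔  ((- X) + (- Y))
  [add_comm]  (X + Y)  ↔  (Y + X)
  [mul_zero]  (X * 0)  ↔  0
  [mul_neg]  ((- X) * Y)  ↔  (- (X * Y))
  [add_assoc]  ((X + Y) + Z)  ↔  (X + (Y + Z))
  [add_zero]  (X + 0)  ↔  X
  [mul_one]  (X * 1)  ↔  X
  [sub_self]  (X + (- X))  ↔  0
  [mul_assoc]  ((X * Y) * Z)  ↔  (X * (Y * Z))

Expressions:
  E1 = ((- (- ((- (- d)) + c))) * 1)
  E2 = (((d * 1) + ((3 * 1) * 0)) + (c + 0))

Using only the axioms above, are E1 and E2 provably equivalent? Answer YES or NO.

YES

(1) (- (- d))  =[neg_neg →]=  d    ⊢ ((- (- (d + c))) * 1)
(2) (- (- (d + c)))  =[neg_neg →]=  (d + c)    ⊢ ((d + c) * 1)
(3) ((d + c) * 1)  =[mul_one →]=  (d + c)
(4) d  =[add_zero ←]=  (d + 0)    ⊢ ((d + 0) + c)
(5) d  =[mul_one ←]=  (d * 1)    ⊢ (((d * 1) + 0) + c)
(6) 0  =[mul_zero ←]=  (3 * 0)    ⊢ (((d * 1) + (3 * 0)) + c)
(7) c  =[add_zero ←]=  (c + 0)    ⊢ (((d * 1) + (3 * 0)) + (c + 0))
(8) 3  =[mul_one ←]=  (3 * 1)    ⊢ E2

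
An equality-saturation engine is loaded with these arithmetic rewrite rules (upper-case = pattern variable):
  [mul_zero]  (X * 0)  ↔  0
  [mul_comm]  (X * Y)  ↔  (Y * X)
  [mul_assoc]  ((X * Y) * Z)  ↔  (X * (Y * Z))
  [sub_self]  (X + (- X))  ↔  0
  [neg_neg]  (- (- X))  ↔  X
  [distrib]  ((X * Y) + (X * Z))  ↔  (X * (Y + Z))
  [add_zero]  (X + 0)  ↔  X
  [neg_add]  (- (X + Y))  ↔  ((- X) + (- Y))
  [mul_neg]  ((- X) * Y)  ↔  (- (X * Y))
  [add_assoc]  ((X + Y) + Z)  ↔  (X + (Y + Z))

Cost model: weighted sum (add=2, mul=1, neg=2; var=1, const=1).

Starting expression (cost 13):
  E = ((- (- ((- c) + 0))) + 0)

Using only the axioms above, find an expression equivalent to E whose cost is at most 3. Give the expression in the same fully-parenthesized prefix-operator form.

1. [neg_neg →] (- (- ((- c) + 0)))  →  ((- c) + 0);  E = (((- c) + 0) + 0)
2. [add_zero →] ((- c) + 0)  →  (- c);  E = ((- c) + 0)
3. [add_zero →] ((- c) + 0)  →  (- c);  cost 3 ≤ 3, done

(- c)   [cost 3]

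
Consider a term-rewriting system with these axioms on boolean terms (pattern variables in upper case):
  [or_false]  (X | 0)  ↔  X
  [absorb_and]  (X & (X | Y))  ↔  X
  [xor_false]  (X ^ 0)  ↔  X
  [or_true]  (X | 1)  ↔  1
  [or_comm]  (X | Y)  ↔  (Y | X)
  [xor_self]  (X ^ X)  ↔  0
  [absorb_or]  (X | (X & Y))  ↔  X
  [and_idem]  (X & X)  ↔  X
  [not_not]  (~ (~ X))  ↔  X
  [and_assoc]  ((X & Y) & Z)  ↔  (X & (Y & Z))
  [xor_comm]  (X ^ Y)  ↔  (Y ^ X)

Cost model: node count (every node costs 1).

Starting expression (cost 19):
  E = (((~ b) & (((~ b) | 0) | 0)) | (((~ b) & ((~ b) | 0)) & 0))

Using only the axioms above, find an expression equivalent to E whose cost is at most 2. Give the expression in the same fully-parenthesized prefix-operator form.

(~ b)   [cost 2]

step 1: or_false (→) rewrites (((~ b) | 0) | 0) into ((~ b) | 0), now (((~ b) & ((~ b) | 0)) | (((~ b) & ((~ b) | 0)) & 0))
step 2: absorb_or (→) rewrites (((~ b) & ((~ b) | 0)) | (((~ b) & ((~ b) | 0)) & 0)) into ((~ b) & ((~ b) | 0))
step 3: absorb_and (→) rewrites ((~ b) & ((~ b) | 0)) into (~ b), reaching cost 2 (bound 2)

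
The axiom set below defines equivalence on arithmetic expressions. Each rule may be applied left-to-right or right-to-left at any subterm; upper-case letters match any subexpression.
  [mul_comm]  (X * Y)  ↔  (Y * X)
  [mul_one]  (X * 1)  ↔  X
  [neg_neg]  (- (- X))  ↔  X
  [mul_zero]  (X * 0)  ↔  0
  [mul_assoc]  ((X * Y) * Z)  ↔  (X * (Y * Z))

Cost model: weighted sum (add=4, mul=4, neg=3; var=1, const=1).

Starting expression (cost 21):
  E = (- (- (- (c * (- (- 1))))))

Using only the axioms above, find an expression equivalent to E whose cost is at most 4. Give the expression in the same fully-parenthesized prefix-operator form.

(- c)   [cost 4]

(1) (- (- 1))  =[neg_neg →]=  1    ⊢ (- (- (- (c * 1))))
(2) (c * 1)  =[mul_one →]=  c    ⊢ (- (- (- c)))
(3) (- (- c))  =[neg_neg →]=  c    ⊢ cost 4, within 4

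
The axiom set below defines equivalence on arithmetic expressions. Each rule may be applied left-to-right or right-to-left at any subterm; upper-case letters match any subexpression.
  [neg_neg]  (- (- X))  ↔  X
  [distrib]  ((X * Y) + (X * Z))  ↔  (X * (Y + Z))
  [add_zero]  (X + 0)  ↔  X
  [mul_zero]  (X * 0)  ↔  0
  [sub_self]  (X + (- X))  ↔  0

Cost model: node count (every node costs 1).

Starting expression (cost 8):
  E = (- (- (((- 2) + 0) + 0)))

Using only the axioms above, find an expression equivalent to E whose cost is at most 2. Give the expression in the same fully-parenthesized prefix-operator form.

(1) (((- 2) + 0) + 0)  =[add_zero →]=  ((- 2) + 0)    ⊢ (- (- ((- 2) + 0)))
(2) ((- 2) + 0)  =[add_zero →]=  (- 2)    ⊢ (- (- (- 2)))
(3) (- (- (- 2)))  =[neg_neg →]=  (- 2)    ⊢ cost 2, within 2

(- 2)   [cost 2]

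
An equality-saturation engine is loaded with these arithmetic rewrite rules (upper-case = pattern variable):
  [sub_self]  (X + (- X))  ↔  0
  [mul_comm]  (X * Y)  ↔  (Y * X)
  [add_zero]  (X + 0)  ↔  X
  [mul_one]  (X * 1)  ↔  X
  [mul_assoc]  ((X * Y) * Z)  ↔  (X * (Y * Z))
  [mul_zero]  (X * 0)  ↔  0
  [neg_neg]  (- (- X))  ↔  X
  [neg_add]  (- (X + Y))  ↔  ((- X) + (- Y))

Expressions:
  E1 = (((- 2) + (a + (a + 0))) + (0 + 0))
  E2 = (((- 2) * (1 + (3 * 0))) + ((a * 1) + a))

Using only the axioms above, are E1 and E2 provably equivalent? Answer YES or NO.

YES

step 1: add_zero (→) rewrites (a + 0) into a, now (((- 2) + (a + a)) + (0 + 0))
step 2: add_zero (→) rewrites (0 + 0) into 0, now (((- 2) + (a + a)) + 0)
step 3: add_zero (→) rewrites (((- 2) + (a + a)) + 0) into ((- 2) + (a + a))
step 4: mul_one (←) rewrites a into (a * 1), now ((- 2) + ((a * 1) + a))
step 5: mul_one (←) rewrites (- 2) into ((- 2) * 1), now (((- 2) * 1) + ((a * 1) + a))
step 6: add_zero (←) rewrites 1 into (1 + 0), now (((- 2) * (1 + 0)) + ((a * 1) + a))
step 7: mul_zero (←) rewrites 0 into (3 * 0), which is E2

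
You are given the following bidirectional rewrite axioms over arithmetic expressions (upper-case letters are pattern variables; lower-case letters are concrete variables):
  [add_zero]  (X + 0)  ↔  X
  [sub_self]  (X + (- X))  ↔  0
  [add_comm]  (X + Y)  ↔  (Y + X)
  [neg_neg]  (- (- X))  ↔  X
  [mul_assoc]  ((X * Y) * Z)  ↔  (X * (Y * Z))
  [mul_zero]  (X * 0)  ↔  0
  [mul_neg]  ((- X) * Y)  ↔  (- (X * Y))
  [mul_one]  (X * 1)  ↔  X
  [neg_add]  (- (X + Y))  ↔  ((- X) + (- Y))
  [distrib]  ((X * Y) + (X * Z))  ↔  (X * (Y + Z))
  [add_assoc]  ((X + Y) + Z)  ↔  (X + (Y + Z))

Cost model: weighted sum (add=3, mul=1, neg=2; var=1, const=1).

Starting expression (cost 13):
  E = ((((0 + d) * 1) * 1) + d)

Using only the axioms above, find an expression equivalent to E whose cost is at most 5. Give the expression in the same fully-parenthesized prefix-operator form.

step 1: mul_one (→) rewrites (((0 + d) * 1) * 1) into ((0 + d) * 1), now (((0 + d) * 1) + d)
step 2: add_comm (→) rewrites (0 + d) into (d + 0), now (((d + 0) * 1) + d)
step 3: mul_one (→) rewrites ((d + 0) * 1) into (d + 0), now ((d + 0) + d)
step 4: add_zero (→) rewrites (d + 0) into d, reaching cost 5 (bound 5)

(d + d)   [cost 5]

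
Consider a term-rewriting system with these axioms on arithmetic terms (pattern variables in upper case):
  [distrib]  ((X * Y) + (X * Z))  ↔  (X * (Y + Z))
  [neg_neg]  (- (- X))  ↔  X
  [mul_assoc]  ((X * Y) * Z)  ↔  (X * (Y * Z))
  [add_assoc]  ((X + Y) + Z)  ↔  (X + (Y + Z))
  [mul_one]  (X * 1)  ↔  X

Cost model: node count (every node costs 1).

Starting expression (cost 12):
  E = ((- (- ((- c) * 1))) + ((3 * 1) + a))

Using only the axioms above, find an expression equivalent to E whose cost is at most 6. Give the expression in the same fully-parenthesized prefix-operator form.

step 1: mul_one (→) rewrites ((- c) * 1) into (- c), now ((- (- (- c))) + ((3 * 1) + a))
step 2: neg_neg (→) rewrites (- (- c)) into c, now ((- c) + ((3 * 1) + a))
step 3: mul_one (→) rewrites (3 * 1) into 3, reaching cost 6 (bound 6)

((- c) + (3 + a))   [cost 6]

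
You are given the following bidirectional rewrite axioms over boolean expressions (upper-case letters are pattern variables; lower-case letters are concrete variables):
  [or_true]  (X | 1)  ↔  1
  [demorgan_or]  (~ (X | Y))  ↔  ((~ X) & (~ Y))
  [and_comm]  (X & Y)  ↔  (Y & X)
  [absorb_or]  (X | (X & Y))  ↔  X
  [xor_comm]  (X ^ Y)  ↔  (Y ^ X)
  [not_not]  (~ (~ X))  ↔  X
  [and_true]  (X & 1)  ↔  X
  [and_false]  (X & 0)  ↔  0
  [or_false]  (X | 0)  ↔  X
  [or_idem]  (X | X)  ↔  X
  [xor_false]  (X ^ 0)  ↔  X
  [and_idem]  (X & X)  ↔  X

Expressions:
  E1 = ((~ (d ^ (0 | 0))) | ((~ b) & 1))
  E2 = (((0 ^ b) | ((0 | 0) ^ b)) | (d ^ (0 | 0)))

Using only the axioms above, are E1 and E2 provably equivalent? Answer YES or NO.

NO

Every axiom is a valid identity, so a rewrite proof would force E1 and E2 to agree under every assignment.
At b=0, d=0: E1 = 1 but E2 = 0; they differ, so no derivation exists.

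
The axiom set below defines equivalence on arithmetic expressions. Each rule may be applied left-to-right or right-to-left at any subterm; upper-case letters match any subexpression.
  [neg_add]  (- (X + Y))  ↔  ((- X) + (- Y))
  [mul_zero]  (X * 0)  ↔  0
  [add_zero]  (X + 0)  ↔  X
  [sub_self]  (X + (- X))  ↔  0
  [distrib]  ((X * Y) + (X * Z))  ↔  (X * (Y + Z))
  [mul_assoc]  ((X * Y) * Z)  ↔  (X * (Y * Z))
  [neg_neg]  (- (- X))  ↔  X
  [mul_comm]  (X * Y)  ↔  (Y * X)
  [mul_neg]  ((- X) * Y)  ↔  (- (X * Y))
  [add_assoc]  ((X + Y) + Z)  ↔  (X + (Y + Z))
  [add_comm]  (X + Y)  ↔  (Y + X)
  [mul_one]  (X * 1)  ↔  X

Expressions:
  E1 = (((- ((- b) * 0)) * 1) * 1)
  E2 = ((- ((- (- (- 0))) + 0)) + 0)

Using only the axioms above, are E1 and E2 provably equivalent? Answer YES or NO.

YES

1. [mul_one →] ((- ((- b) * 0)) * 1)  →  (- ((- b) * 0));  E1 = ((- ((- b) * 0)) * 1)
2. [mul_neg →] ((- b) * 0)  →  (- (b * 0));  E1 = ((- (- (b * 0))) * 1)
3. [mul_one →] ((- (- (b * 0))) * 1)  →  (- (- (b * 0)))
4. [mul_zero →] (b * 0)  →  0;  E1 = (- (- 0))
5. [add_zero ←] (- 0)  →  ((- 0) + 0);  E1 = (- ((- 0) + 0))
6. [add_zero ←] (- ((- 0) + 0))  →  ((- ((- 0) + 0)) + 0)
7. [neg_neg ←] (- 0)  →  (- (- (- 0)));  this is E2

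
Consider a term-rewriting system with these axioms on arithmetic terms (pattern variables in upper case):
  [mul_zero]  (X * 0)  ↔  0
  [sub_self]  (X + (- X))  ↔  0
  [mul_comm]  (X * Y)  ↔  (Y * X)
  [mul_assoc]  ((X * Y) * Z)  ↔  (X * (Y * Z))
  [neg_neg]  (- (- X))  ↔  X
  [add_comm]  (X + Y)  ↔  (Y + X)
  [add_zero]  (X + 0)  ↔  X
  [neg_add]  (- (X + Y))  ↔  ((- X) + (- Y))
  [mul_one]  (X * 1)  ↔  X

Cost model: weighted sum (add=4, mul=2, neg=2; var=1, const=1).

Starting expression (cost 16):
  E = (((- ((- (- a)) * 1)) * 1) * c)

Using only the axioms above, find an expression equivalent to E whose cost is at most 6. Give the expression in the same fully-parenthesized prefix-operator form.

((- a) * c)   [cost 6]

(1) ((- (- a)) * 1)  =[mul_one →]=  (- (- a))    ⊢ (((- (- (- a))) * 1) * c)
(2) (- (- a))  =[neg_neg →]=  a    ⊢ (((- a) * 1) * c)
(3) ((- a) * 1)  =[mul_one →]=  (- a)    ⊢ cost 6, within 6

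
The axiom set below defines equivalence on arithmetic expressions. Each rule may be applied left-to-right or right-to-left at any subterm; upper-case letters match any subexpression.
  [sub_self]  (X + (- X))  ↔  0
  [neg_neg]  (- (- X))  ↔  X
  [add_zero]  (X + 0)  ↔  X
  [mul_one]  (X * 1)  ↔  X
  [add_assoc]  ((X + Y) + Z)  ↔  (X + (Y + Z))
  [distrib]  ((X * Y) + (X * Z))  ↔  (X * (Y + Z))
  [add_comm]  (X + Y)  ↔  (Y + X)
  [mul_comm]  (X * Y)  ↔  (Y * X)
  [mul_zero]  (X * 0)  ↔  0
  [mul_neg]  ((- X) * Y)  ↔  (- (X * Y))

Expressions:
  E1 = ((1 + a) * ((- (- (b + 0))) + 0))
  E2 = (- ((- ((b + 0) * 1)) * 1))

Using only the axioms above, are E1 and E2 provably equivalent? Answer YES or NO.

NO

The axioms are sound identities: if E1 ↔* E2 then E1 and E2 evaluate identically under any assignment.
Under a=1, b=1: E1 evaluates to 2, E2 to 1. Distinct ⇒ no rewrite sequence connects them.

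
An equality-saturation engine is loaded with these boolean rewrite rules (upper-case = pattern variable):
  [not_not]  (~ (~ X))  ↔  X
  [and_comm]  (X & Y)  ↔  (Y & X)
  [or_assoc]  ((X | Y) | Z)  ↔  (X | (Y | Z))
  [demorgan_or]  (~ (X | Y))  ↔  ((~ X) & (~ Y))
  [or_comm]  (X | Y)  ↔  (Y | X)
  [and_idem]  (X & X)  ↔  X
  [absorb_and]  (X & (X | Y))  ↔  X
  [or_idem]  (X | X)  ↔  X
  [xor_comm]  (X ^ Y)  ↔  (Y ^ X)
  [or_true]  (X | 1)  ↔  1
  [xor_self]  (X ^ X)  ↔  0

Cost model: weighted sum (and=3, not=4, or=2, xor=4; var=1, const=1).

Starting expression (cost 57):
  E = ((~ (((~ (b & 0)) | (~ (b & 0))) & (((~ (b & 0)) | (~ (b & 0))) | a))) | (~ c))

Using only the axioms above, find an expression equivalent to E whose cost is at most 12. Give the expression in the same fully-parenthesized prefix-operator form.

((b & 0) | (~ c))   [cost 12]

1. [absorb_and →] (((~ (b & 0)) | (~ (b & 0))) & (((~ (b & 0)) | (~ (b & 0))) | a))  →  ((~ (b & 0)) | (~ (b & 0)));  E = ((~ ((~ (b & 0)) | (~ (b & 0)))) | (~ c))
2. [or_idem →] ((~ (b & 0)) | (~ (b & 0)))  →  (~ (b & 0));  E = ((~ (~ (b & 0))) | (~ c))
3. [not_not →] (~ (~ (b & 0)))  →  (b & 0);  cost 12 ≤ 12, done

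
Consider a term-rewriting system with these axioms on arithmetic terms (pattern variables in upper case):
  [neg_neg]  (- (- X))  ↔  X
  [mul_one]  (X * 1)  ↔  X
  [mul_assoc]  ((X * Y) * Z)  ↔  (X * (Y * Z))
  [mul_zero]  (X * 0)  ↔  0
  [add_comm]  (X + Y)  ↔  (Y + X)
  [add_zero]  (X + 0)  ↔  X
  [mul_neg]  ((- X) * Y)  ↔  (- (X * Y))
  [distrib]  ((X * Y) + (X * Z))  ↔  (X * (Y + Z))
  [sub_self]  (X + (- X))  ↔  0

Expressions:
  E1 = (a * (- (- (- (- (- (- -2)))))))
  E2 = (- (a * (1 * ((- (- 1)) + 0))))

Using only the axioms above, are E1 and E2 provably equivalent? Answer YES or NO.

Every axiom is a valid identity, so a rewrite proof would force E1 and E2 to agree under every assignment.
At a=1: E1 = -2 but E2 = -1; they differ, so no derivation exists.

NO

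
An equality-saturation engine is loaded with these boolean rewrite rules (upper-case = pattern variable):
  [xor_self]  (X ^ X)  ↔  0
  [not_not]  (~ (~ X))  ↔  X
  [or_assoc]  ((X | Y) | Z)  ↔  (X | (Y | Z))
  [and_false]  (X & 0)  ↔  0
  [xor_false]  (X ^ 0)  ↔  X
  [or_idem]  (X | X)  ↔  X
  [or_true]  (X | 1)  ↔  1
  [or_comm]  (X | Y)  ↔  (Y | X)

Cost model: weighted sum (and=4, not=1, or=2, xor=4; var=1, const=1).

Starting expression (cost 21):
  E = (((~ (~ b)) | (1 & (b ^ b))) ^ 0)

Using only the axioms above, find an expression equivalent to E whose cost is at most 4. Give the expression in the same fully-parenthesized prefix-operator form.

(1) (((~ (~ b)) | (1 & (b ^ b))) ^ 0)  =[xor_false →]=  ((~ (~ b)) | (1 & (b ^ b)))
(2) (b ^ b)  =[xor_self →]=  0    ⊢ ((~ (~ b)) | (1 & 0))
(3) (1 & 0)  =[and_false →]=  0    ⊢ ((~ (~ b)) | 0)
(4) (~ (~ b))  =[not_not →]=  b    ⊢ cost 4, within 4

(b | 0)   [cost 4]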